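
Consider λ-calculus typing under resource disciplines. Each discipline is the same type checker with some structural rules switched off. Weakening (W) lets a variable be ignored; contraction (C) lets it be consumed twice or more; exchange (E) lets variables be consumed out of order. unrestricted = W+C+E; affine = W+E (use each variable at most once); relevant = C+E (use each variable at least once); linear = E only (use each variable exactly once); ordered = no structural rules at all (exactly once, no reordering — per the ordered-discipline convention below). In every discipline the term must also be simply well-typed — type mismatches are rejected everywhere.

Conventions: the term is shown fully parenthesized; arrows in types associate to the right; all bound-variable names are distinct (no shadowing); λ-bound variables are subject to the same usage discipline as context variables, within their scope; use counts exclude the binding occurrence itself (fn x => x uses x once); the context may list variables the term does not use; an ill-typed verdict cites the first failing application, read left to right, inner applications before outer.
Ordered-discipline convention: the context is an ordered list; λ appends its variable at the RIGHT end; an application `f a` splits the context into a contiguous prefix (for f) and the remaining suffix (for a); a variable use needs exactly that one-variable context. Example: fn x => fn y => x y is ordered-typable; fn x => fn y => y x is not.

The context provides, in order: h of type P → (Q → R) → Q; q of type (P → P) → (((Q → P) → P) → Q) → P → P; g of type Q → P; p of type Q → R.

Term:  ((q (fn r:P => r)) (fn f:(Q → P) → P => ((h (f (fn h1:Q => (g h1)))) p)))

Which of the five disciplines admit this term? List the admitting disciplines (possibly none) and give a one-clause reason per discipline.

admitted by: linear, affine, relevant, unrestricted
variable uses: h: 1×; q: 1×; g: 1×; p: 1×; r (bound): 1×; f (bound): 1×; h1 (bound): 1×
uses in reading order: q, r, h, f, g, h1, p
typing: ✓ — P → P
ordered ✗ (use order q, r, h, f, g, h1, p needs exchange)
linear ✓ (each of h, q, g, p, r, f, h1 used exactly once)
affine ✓ (none of h, q, g, p, r, f, h1 used more than once)
relevant ✓ (at least one use each (h, q, g, p, r, f, h1))
unrestricted ✓ (well-typed at P → P; no restrictions here)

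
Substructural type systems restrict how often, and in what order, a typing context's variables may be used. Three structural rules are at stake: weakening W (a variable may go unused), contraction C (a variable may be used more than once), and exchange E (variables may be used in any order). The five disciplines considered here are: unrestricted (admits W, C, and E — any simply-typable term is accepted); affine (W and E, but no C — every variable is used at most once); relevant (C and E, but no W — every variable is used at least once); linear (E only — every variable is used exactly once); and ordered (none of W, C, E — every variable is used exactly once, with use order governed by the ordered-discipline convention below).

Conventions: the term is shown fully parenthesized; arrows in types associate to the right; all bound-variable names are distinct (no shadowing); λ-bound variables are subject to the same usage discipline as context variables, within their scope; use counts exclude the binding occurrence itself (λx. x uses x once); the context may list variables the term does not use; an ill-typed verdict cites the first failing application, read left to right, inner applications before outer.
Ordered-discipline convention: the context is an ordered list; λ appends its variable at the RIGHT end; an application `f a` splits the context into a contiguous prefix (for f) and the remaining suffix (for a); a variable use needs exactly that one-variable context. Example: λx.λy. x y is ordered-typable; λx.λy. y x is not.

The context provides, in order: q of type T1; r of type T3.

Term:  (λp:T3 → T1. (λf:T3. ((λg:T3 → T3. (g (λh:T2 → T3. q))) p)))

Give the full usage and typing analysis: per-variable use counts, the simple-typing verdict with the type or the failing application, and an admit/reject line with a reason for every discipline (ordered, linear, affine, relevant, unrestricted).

use counts: q=1; r=0; p (bound)=1; f (bound)=0; g (bound)=1; h (bound)=0
order of uses: g, q, p
typing: ill-typed: a function awaiting T3 gets (T2 → T3) → T1
ordered: ✗ — not simply typable
linear: ✗ — fails simple typing
affine: ✗ — a type mismatch blocks all five
relevant: ✗ — the type mismatch rejects it
unrestricted: ✗ — not simply typable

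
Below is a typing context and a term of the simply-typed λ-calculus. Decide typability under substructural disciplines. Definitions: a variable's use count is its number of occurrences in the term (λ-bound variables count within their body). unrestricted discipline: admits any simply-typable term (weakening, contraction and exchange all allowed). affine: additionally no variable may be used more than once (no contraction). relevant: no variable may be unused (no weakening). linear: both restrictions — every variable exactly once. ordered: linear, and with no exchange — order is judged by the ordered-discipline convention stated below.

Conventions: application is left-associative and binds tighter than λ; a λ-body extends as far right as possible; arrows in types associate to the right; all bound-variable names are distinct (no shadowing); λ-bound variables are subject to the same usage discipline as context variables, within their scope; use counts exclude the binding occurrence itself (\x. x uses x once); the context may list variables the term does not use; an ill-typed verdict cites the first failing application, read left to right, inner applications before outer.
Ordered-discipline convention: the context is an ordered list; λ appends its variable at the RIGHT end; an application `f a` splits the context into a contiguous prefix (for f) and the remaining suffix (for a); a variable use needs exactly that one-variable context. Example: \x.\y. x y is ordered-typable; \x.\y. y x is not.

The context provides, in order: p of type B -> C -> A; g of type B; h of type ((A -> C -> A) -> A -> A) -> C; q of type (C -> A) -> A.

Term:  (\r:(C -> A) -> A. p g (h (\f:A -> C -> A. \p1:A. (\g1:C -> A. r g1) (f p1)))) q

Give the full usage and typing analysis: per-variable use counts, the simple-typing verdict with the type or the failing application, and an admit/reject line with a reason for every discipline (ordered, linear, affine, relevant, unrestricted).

use counts: p: 1×, g: 1×, h: 1×, q: 1×, r [bound]: 1×, f [bound]: 1×, p1 [bound]: 1×, g1 [bound]: 1×
order of uses: p, g, h, r, g1, f, p1, q
typing: the term checks, with type A
ordered ✓ (one use each (p, g, h, q, r, f, p1, g1); ordered split holds)
linear ✓ (each of p, g, h, q, r, f, p1, g1 used exactly once)
affine ✓ (at most one use each (p, g, h, q, r, f, p1, g1))
relevant ✓ (at least one use each (p, g, h, q, r, f, p1, g1))
unrestricted ✓ (type-checks (A) and nothing is barred)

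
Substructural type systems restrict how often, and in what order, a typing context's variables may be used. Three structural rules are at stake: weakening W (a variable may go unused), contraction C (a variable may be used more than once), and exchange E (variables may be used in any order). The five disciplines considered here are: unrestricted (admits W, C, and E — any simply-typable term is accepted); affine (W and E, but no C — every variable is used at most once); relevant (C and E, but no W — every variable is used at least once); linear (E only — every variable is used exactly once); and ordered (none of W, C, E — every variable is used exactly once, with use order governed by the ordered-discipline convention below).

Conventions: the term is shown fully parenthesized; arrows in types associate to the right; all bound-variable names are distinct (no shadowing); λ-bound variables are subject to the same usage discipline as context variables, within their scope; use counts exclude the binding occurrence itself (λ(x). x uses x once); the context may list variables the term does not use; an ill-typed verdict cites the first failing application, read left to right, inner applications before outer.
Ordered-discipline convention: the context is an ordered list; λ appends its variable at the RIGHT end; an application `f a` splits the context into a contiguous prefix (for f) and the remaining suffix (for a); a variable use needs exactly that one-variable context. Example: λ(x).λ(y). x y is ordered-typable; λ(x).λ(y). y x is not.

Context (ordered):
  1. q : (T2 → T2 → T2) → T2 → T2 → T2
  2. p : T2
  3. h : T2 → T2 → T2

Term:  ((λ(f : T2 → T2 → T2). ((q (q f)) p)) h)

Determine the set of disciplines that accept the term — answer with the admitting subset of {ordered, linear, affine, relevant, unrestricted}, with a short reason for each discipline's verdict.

admitted in: relevant, unrestricted
use counts: q ×2, p ×1, h ×1, f (bound) ×1
use order (left to right): q, q, f, p, h
typing: well-typed at T2 → T2
ordered ✗ (needs contraction — q ×2)
linear ✗ (needs contraction — q ×2)
affine ✗ (needs contraction — q ×2)
relevant ✓ (none of q, p, h, f goes unused)
unrestricted ✓ (well-typed at T2 → T2; no restrictions here)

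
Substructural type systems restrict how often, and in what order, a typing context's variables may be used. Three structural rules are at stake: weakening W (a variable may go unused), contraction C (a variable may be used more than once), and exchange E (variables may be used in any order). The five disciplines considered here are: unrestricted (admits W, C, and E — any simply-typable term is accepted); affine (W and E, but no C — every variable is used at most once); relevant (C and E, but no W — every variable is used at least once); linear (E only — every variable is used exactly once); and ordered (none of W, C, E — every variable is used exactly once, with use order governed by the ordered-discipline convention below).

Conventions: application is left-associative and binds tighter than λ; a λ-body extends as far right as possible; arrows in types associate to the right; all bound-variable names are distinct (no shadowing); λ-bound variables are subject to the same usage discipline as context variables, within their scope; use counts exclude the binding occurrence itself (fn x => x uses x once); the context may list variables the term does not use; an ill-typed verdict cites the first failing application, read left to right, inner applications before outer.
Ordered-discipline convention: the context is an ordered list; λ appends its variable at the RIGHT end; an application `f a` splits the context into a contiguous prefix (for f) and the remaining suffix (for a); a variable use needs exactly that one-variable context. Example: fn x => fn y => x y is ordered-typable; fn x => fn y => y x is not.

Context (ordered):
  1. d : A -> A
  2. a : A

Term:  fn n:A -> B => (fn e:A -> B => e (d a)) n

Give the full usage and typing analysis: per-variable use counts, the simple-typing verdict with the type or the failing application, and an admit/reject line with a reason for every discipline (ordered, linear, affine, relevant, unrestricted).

counts: d=1, a=1, n (bound)=1, e (bound)=1
left-to-right use order: e, d, a, n
typing: well-typed at (A -> B) -> B
ordered ✗ (use order e, d, a, n needs exchange)
linear ✓ (single use per variable (d, a, n, e))
affine ✓ (d, a, n, e: no repeats, contraction unneeded)
relevant ✓ (every one of d, a, n, e appears)
unrestricted ✓ (simply typable at (A -> B) -> B; W, C, E all held)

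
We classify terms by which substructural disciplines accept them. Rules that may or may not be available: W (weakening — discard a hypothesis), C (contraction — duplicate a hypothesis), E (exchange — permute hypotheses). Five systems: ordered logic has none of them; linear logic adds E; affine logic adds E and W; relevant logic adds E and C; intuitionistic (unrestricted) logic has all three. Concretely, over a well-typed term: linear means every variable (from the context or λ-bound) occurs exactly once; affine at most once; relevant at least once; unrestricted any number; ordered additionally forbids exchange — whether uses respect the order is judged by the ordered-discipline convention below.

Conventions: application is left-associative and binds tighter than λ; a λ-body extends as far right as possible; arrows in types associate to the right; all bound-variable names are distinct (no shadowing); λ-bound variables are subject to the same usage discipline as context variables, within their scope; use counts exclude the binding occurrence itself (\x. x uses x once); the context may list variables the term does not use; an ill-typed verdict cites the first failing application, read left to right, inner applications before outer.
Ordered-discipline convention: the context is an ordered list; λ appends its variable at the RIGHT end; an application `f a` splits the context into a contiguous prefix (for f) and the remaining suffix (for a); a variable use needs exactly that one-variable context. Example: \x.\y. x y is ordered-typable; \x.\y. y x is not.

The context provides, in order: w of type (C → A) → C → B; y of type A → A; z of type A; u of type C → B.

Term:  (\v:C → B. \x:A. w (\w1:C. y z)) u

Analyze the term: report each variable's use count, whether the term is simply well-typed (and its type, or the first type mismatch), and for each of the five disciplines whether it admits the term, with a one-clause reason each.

usage: w=1; y=1; z=1; u=1; v [bound]=0; x [bound]=0; w1 [bound]=0
use order (left to right): w, y, z, u
typing: the term checks, with type A → C → B
ordered: ✗ — unused: v, x, w1 — weakening required
linear: ✗ — unused: v, x, w1 — weakening required
affine: ✓ — w, y, z, u, v, x, w1: no repeats, contraction unneeded
relevant: ✗ — unused: v, x, w1 — weakening required
unrestricted: ✓ — well-typed at A → C → B; no restrictions here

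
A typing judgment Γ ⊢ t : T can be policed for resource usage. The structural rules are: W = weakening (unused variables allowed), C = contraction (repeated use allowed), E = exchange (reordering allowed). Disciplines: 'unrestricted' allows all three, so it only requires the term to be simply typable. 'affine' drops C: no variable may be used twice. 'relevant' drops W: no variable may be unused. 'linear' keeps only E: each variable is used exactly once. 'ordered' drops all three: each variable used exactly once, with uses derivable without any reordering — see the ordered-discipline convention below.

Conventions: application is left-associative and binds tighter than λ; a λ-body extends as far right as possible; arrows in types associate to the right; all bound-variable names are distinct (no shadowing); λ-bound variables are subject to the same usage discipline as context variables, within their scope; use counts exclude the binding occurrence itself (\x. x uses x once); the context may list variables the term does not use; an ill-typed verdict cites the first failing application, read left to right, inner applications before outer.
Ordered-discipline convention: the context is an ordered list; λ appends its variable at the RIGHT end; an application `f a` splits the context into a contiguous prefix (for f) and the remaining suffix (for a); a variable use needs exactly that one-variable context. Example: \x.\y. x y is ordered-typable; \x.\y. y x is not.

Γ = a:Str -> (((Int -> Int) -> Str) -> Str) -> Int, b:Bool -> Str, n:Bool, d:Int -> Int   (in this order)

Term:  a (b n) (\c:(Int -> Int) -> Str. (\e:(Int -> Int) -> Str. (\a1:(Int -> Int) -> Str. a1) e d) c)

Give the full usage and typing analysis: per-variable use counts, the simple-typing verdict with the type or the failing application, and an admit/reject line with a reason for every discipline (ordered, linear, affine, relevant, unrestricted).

usage: a ×1, b ×1, n ×1, d ×1, c [bound] ×1, e [bound] ×1, a1 [bound] ×1
use order (left to right): a, b, n, a1, e, d, c
typing: the term checks, with type Int
ordered ✗ (needs exchange: uses follow a, b, n, a1, e, d, c)
linear ✓ (each of a, b, n, d, c, e, a1 used exactly once)
affine ✓ (none of a, b, n, d, c, e, a1 used more than once)
relevant ✓ (at least one use each (a, b, n, d, c, e, a1))
unrestricted ✓ (simply typable at Int; W, C, E all held)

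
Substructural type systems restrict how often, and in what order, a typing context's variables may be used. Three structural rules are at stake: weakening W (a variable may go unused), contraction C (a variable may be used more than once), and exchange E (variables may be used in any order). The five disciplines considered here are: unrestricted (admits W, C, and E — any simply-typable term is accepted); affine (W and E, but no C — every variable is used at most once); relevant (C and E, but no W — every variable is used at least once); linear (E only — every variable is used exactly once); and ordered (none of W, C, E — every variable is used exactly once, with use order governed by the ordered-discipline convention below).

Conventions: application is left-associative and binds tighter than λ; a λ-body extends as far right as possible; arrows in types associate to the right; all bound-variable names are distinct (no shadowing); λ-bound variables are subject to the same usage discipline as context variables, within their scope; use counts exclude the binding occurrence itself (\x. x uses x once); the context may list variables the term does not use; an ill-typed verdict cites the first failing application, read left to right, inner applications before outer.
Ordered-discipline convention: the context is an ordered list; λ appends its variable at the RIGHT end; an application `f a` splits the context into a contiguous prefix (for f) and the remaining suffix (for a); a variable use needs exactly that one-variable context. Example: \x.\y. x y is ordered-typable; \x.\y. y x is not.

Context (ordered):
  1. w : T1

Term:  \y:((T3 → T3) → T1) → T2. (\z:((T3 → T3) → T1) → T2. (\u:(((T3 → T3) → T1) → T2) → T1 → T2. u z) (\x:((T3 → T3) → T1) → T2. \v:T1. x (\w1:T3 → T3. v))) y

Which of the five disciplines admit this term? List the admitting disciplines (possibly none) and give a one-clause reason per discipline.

admitted in: affine, unrestricted
usage: w=0; y (bound)=1; z (bound)=1; u (bound)=1; x (bound)=1; v (bound)=1; w1 (bound)=0
use order (left to right): u, z, x, v, y
typing: well-typed at (((T3 → T3) → T1) → T2) → T1 → T2
ordered: ✗ — needs weakening: w, w1 unused
linear: ✗ — needs weakening: w, w1 unused
affine: ✓ — no duplicate uses among w, y, z, u, x, v, w1
relevant: ✗ — needs weakening: w, w1 unused
unrestricted: ✓ — simply typable at (((T3 → T3) → T1) → T2) → T1 → T2; W, C, E all held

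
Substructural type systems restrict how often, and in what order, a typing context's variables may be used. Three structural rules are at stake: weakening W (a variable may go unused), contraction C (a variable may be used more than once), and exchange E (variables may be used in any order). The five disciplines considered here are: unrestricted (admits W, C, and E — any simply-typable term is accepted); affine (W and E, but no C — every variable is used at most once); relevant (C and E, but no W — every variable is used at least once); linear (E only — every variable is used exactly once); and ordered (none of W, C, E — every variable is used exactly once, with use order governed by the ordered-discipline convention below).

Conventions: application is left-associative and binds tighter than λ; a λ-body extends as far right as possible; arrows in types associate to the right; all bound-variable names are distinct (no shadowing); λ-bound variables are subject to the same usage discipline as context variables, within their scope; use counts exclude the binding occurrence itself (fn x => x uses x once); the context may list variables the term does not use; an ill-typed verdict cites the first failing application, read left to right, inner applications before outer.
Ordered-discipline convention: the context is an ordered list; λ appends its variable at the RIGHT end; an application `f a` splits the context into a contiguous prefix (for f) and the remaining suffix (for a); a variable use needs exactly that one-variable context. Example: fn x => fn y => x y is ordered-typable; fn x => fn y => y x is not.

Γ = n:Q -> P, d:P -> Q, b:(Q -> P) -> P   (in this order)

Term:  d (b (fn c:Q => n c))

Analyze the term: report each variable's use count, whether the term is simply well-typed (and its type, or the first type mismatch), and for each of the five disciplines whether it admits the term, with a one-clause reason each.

use counts: n=1, d=1, b=1, c (λ-bound)=1
use order (left to right): d, b, n, c
typing: well-typed — term : Q
ordered: ✗ — no ordered split (uses run d, b, n, c)
linear: ✓ — each of n, d, b, c used exactly once
affine: ✓ — none of n, d, b, c used more than once
relevant: ✓ — none of n, d, b, c goes unused
unrestricted: ✓ — typability at Q is all that's needed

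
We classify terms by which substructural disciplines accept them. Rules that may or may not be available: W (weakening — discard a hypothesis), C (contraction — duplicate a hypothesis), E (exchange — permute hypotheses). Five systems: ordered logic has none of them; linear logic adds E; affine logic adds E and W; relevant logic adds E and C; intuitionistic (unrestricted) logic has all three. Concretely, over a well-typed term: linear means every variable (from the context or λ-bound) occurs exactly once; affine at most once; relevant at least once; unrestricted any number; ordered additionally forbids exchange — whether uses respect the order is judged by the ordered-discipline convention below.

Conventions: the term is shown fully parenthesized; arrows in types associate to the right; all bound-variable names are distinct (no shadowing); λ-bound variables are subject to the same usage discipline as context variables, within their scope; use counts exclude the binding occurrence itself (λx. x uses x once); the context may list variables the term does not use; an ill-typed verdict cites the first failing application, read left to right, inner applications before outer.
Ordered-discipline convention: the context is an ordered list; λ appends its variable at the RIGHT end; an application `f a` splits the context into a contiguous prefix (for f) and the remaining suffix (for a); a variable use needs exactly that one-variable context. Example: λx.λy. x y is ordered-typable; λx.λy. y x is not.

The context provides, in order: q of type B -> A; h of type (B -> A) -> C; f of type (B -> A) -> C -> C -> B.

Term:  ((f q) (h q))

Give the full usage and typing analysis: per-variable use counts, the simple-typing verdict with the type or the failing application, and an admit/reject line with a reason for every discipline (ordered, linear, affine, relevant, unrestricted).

counts: q: 2; h: 1; f: 1
left-to-right use order: f, q, h, q
typing: the term checks, with type C -> B
ordered: ✗, q ×2 used more than once (contraction)
linear: ✗, q ×2 used more than once (contraction)
affine: ✗, q ×2 used more than once (contraction)
relevant: ✓, every one of q, h, f appears
unrestricted: ✓, type-checks (C -> B) and nothing is barred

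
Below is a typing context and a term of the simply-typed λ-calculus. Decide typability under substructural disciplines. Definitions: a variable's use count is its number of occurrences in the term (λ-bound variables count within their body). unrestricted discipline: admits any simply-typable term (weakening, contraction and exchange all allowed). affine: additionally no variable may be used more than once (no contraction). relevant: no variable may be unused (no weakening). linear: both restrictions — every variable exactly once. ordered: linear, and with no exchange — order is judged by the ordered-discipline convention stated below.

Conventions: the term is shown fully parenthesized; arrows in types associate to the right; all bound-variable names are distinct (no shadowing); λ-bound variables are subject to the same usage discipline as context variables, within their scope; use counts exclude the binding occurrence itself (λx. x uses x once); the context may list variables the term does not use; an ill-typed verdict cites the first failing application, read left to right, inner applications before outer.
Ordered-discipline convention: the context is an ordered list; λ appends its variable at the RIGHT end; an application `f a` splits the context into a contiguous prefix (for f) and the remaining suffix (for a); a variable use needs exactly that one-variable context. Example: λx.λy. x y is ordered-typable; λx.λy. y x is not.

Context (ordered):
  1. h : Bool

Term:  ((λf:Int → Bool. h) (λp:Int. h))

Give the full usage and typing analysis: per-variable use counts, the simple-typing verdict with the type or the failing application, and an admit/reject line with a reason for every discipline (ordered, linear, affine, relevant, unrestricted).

variable uses: h: 2×, f (λ-bound): 0×, p (λ-bound): 0×
left-to-right use order: h, h
typing: well-typed — term : Bool
ordered: ✗ — needs contraction — h ×2; f, p never used (weakening)
linear: ✗ — needs contraction — h ×2; f, p never used (weakening)
affine: ✗ — needs contraction — h ×2
relevant: ✗ — f, p never used (weakening)
unrestricted: ✓ — type-checks (Bool) and nothing is barred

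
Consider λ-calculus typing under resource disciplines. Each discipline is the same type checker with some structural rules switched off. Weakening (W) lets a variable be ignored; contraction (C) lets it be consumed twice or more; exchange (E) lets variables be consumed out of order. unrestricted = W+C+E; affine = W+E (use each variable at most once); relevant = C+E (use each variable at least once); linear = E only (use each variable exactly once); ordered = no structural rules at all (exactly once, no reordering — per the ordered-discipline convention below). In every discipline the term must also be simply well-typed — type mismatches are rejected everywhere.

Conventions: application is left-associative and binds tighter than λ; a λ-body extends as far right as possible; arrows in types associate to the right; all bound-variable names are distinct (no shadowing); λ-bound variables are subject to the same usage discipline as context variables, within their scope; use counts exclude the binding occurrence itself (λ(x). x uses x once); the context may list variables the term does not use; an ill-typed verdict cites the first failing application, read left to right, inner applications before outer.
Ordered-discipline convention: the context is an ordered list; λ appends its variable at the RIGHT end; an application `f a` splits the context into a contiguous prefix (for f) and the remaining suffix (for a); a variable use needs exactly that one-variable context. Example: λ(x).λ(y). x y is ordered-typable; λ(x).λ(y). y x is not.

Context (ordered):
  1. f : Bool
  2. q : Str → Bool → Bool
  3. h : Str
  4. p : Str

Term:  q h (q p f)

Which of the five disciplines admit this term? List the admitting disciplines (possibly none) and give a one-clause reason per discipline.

admitted by: relevant, unrestricted
counts: f: 1, q: 2, h: 1, p: 1
uses in reading order: q, h, q, p, f
typing: ✓ — Bool
ordered: ✗ — needs contraction — q ×2
linear: ✗ — needs contraction — q ×2
affine: ✗ — needs contraction — q ×2
relevant: ✓ — at least one use each (f, q, h, p)
unrestricted: ✓ — simply typable at Bool; W, C, E all held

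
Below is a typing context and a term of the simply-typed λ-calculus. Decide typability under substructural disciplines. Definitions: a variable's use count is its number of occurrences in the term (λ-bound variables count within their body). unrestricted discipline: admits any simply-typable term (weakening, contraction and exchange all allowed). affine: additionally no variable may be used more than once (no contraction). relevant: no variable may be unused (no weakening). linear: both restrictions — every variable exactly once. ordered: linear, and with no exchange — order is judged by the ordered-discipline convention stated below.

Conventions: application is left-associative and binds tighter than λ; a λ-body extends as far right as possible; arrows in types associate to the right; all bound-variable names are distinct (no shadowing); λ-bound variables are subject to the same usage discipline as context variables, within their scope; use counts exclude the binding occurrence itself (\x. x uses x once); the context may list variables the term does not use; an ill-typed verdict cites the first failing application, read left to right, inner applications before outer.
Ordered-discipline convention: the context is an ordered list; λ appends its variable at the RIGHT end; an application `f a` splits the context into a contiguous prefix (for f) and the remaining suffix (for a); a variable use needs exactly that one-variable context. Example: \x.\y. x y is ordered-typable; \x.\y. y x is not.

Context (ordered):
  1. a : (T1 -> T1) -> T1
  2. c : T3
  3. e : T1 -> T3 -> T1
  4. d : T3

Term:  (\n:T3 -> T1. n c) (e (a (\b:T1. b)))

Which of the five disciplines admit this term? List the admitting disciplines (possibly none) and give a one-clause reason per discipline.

admitted by: affine, unrestricted
use counts: a: 1, c: 1, e: 1, d: 0, n [bound]: 1, b [bound]: 1
use order (left to right): n, c, e, a, b
typing: ✓ — T1
ordered ✗ (d never used (weakening))
linear ✗ (d never used (weakening))
affine ✓ (no duplicate uses among a, c, e, d, n, b)
relevant ✗ (d never used (weakening))
unrestricted ✓ (simply typable at T1; W, C, E all held)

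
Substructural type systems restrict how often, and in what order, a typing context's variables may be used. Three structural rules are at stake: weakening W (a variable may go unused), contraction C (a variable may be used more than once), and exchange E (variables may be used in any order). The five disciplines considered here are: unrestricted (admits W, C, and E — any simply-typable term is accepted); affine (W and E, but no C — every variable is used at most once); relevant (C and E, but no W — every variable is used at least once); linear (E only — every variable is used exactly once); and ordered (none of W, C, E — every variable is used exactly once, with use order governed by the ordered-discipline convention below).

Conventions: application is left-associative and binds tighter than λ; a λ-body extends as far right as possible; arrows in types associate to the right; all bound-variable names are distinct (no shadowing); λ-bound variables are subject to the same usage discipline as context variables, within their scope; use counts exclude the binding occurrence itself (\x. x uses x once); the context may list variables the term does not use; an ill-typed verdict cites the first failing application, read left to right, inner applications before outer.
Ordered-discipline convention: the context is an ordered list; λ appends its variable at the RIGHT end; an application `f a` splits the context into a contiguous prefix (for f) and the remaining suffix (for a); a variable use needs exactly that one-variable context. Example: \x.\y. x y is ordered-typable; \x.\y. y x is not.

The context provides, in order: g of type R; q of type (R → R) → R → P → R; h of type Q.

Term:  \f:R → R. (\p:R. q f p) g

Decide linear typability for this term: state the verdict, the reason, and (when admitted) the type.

no — h left unused
usage: g: 1×; q: 1×; h: 0×; f (bound): 1×; p (bound): 1×
order of uses: q, f, p, g
typing: ✓ — (R → R) → P → R
all disciplines: ordered ✗ · linear ✗ · affine ✓ · relevant ✗ · unrestricted ✓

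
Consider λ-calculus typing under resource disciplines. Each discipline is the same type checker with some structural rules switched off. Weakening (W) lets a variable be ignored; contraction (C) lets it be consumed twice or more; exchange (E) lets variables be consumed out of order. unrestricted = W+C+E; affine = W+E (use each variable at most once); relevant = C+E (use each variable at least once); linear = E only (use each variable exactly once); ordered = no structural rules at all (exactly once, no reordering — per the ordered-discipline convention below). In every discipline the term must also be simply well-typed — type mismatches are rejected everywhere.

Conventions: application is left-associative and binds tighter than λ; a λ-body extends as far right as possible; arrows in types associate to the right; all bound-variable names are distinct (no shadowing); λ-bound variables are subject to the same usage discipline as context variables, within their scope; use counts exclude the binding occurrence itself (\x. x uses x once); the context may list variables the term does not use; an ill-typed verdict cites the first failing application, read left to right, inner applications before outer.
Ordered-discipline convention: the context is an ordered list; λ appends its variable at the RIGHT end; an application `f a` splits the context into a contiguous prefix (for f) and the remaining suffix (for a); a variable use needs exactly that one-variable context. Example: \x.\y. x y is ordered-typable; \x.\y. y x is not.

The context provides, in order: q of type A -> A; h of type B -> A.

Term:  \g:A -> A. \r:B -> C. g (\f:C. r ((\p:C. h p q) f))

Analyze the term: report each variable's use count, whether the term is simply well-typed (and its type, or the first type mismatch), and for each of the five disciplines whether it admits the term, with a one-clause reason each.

usage: q: 1, h: 1, g (bound): 1, r (bound): 1, f (bound): 1, p (bound): 1
uses in reading order: g, r, h, p, q, f
typing: ill-typed: an argument C mismatches the expected B
ordered: ✗ — fails simple typing
linear: ✗ — a type mismatch blocks all five
affine: ✗ — the type mismatch rejects it
relevant: ✗ — not simply typable
unrestricted: ✗ — fails simple typing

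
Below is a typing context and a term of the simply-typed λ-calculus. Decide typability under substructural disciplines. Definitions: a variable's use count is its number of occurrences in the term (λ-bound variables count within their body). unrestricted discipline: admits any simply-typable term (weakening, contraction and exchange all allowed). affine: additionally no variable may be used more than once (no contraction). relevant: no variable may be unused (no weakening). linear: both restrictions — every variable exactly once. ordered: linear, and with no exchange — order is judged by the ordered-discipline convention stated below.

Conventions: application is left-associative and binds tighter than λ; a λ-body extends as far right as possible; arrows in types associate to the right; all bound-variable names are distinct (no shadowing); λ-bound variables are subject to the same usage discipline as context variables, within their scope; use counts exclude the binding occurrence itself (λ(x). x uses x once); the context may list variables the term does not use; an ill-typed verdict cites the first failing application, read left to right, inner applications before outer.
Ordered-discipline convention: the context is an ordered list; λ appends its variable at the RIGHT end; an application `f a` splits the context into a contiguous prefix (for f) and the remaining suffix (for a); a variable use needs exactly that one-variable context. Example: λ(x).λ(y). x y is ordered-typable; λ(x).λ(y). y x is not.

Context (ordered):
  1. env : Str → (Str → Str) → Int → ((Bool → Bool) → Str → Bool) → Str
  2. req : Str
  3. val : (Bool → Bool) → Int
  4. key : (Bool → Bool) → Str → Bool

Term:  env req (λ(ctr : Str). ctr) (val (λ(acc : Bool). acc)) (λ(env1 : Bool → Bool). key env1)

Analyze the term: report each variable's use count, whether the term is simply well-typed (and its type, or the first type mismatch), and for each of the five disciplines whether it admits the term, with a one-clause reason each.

variable uses: env: 1×; req: 1×; val: 1×; key: 1×; ctr (bound): 1×; acc (bound): 1×; env1 (bound): 1×
order of uses: env, req, ctr, val, acc, key, env1
typing: well-typed at Str
ordered: ✓, env, req, val, key, ctr, acc, env1 once each; derivable with no W/C/E
linear: ✓, each of env, req, val, key, ctr, acc, env1 used exactly once
affine: ✓, env, req, val, key, ctr, acc, env1: no repeats, contraction unneeded
relevant: ✓, env, req, val, key, ctr, acc, env1: all used, weakening unneeded
unrestricted: ✓, typability at Str is all that's needed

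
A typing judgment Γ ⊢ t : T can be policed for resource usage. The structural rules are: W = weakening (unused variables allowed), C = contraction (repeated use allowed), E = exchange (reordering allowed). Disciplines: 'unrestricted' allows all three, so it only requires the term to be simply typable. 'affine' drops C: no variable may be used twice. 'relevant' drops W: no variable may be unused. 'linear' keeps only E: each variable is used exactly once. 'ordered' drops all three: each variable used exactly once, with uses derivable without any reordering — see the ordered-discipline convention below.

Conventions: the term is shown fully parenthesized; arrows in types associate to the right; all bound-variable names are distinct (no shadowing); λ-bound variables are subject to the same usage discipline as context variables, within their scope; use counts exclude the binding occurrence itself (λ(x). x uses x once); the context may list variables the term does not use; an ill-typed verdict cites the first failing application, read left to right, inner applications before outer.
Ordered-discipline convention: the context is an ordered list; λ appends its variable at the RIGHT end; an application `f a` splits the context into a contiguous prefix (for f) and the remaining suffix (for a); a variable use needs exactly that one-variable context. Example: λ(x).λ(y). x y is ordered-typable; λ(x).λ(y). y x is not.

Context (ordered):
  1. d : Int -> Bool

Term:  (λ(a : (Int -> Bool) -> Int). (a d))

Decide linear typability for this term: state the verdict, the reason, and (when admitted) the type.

yes — exactly-once usage across d, a; term : ((Int -> Bool) -> Int) -> Int
variable uses: d: 1, a [bound]: 1
order of uses: a, d
typing: well-typed — term : ((Int -> Bool) -> Int) -> Int
per-discipline verdicts: ordered ✗; linear ✓; affine ✓; relevant ✓; unrestricted ✓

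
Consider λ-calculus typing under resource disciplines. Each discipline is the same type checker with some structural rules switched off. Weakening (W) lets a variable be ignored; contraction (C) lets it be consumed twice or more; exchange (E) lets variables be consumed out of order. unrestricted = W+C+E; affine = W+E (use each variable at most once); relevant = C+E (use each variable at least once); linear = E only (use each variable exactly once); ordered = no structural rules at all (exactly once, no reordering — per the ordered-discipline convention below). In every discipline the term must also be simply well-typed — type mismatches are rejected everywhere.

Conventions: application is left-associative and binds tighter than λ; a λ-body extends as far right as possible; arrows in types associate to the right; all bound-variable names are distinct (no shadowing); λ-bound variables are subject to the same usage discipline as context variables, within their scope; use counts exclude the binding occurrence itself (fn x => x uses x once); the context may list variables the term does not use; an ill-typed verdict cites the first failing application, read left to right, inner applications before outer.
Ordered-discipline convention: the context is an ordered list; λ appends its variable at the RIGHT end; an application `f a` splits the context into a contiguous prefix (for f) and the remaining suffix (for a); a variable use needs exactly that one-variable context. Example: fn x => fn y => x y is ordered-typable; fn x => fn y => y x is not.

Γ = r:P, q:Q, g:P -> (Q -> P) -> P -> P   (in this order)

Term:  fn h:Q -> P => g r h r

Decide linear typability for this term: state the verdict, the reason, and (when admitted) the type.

no — needs contraction — r ×2; q never used (weakening)
use counts: r=2; q=0; g=1; h [bound]=1
use order (left to right): g, r, h, r
typing: the term checks, with type (Q -> P) -> P
per-discipline verdicts: ordered ✗, linear ✗, affine ✗, relevant ✗, unrestricted ✓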